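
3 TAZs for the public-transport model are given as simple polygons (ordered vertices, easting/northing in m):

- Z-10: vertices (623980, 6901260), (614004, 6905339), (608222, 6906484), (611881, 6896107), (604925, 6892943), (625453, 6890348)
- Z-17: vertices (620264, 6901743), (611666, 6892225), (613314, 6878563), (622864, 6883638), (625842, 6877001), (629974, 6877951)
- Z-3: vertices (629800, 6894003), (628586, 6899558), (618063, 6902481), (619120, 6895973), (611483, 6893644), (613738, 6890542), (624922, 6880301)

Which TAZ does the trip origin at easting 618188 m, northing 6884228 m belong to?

Z-17

Cast a ray rightward from (618188, 6884228). For each polygon, the edges (by vertex number in listed order) whose endpoints lie on opposite sides of northing = 6884228, where each meets that height, and whether that is right or left of the point:
Z-10: no edge straddles that height → 0 crossings.
Z-17: 2–3 at easting≈612630.7 (left), 6–1 at easting≈627412.2 (right) → 1 crossing.
Z-3: 6–7 at easting≈620633.4 (right), 7–1 at easting≈626320.0 (right) → 2 crossings.
Only Z-17 has an odd count, so the point is inside Z-17.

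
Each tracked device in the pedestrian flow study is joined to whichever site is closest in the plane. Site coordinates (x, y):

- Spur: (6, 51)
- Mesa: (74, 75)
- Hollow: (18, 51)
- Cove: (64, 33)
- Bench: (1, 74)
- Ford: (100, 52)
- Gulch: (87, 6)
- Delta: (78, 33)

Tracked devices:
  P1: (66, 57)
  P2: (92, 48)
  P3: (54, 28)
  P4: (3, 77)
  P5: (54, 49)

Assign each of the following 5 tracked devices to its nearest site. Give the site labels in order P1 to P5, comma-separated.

Mesa, Ford, Cove, Bench, Cove

P1 → Mesa (d²=388.00)
P2 → Ford (d²=80.00)
P3 → Cove (d²=125.00)
P4 → Bench (d²=13.00)
P5 → Cove (d²=356.00)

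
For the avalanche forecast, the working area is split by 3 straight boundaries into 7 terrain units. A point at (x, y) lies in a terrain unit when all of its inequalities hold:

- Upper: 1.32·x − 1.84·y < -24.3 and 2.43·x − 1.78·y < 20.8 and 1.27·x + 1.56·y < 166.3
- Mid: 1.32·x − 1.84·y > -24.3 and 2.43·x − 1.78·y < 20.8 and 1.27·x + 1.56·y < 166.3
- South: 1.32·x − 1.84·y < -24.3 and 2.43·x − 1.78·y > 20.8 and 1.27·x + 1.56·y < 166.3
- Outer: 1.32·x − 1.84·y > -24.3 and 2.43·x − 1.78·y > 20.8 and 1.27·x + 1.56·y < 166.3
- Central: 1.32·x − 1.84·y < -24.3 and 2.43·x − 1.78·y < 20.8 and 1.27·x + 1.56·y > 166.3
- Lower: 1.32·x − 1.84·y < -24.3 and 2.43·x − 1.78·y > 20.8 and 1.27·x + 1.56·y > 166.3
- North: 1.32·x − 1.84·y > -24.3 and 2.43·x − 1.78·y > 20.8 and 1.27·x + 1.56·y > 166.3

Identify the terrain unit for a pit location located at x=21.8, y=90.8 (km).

1.32·21.8 − 1.84·90.8 = -138.296, which is < -24.3
2.43·21.8 − 1.78·90.8 = -108.650, which is < 20.8
1.27·21.8 + 1.56·90.8 = 169.334, which is > 166.3
This sign pattern matches Central.

Central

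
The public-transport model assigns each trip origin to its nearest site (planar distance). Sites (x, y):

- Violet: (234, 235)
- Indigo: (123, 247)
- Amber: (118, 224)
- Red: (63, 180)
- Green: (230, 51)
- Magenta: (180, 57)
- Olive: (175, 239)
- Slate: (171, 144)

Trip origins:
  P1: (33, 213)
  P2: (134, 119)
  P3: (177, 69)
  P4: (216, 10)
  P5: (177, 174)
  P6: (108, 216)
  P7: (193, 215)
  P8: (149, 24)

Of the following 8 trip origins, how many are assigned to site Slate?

P1 → Red
P2 → Slate
P3 → Magenta
P4 → Green
P5 → Slate
P6 → Amber
P7 → Olive
P8 → Magenta
2 of the 8 go to Slate.

2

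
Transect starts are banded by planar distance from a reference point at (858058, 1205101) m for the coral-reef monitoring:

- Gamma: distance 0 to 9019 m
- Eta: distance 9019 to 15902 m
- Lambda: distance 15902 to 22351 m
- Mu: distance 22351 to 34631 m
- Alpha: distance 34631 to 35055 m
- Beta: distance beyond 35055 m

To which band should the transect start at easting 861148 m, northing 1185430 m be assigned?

Lambda

Distance = √((861148−858058)² + (1185430−1205101)²) = √(9548100.000 + 386948241.000) = 19912.216 m.
15902 ≤ 19912.216 < 22351 → Lambda.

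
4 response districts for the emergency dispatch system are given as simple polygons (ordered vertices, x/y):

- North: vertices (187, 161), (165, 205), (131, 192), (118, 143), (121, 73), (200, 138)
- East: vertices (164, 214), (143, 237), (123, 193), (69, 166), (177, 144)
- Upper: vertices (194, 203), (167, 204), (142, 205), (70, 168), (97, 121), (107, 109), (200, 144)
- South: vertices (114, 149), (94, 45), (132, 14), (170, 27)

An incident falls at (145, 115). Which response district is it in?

Cast a ray rightward from (145, 115). For each polygon, the edges (by vertex number in listed order) whose endpoints lie on opposite sides of y = 115, where each meets that height, and whether that is right or left of the point:
North: 4–5 at x≈119.2 (left), 5–6 at x≈172.0 (right) → 1 crossing.
East: no edge straddles that height → 0 crossings.
Upper: 5–6 at x≈102.0 (left), 6–7 at x≈122.9 (left) → 0 crossings.
South: 1–2 at x≈107.5 (left), 4–1 at x≈129.6 (left) → 0 crossings.
Only North has an odd count, so the point is inside North.

North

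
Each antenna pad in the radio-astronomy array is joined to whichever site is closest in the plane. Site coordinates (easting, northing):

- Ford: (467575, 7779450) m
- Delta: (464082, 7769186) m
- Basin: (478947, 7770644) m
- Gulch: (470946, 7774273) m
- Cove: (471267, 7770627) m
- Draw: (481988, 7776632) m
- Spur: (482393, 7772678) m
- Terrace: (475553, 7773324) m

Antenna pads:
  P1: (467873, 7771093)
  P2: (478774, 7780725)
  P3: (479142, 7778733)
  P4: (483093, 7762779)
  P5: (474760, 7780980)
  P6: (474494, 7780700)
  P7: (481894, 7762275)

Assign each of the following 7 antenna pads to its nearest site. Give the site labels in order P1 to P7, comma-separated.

Cove, Draw, Draw, Basin, Ford, Ford, Basin

P1 → Cove (d²=11736392.00)
P2 → Draw (d²=27082445.00)
P3 → Draw (d²=12513917.00)
P4 → Basin (d²=79047541.00)
P5 → Ford (d²=53965125.00)
P6 → Ford (d²=49435061.00)
P7 → Basin (d²=78724970.00)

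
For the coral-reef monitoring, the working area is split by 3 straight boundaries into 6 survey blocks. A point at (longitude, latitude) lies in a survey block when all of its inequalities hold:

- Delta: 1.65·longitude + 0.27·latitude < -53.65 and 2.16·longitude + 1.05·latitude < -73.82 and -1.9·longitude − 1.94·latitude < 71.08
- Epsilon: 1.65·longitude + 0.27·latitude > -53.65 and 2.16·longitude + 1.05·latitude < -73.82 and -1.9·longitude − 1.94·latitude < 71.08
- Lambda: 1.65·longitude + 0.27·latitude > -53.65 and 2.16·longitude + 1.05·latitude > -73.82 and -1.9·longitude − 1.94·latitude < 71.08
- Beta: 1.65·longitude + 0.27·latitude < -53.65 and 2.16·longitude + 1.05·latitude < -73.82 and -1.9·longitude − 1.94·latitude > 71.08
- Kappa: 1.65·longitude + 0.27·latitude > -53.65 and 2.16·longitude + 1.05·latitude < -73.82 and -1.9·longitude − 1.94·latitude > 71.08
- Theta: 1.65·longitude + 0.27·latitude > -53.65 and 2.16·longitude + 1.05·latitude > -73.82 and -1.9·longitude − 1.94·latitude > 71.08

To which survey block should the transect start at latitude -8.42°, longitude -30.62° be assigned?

1.65·-30.62 + 0.27·-8.42 = -52.796, which is > -53.65
2.16·-30.62 + 1.05·-8.42 = -74.980, which is < -73.82
-1.9·-30.62 − 1.94·-8.42 = 74.513, which is > 71.08
This sign pattern matches Kappa.

Kappa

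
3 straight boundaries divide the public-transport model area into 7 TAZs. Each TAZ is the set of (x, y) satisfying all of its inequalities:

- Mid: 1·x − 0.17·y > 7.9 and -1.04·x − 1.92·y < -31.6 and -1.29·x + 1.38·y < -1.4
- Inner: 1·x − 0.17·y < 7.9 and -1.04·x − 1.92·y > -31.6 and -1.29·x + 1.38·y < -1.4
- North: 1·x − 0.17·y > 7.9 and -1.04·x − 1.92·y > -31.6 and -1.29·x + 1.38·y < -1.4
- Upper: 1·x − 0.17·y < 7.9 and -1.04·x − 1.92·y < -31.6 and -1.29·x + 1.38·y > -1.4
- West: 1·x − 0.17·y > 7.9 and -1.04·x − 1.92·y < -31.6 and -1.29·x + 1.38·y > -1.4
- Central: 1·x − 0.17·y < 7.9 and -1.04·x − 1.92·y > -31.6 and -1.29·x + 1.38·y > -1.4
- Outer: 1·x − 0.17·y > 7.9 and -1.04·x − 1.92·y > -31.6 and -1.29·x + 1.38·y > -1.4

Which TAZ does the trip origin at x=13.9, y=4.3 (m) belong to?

North

1·13.9 − 0.17·4.3 = 13.169, which is > 7.9
-1.04·13.9 − 1.92·4.3 = -22.712, which is > -31.6
-1.29·13.9 + 1.38·4.3 = -11.997, which is < -1.4
This sign pattern matches North.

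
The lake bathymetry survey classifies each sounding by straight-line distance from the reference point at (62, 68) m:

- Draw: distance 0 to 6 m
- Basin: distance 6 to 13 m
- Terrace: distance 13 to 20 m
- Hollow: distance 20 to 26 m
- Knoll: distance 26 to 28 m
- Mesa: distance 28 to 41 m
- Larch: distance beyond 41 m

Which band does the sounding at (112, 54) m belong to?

Larch

Distance = √((112−62)² + (54−68)²) = √(2500.000 + 196.000) = 51.923 m.
41 ≤ 51.923 < ∞ → Larch.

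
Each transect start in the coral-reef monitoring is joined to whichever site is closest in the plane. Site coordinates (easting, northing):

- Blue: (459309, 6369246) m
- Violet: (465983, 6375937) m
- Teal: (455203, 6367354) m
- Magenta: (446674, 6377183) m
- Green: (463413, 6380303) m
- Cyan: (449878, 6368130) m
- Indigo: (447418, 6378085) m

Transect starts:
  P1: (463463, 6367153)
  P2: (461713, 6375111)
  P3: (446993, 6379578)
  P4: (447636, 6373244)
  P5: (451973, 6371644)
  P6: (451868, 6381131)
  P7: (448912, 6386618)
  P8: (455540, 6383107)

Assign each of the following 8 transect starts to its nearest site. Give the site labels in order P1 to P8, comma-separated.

P1 → Blue (d²=21636365.00)
P2 → Violet (d²=18915176.00)
P3 → Indigo (d²=2409674.00)
P4 → Magenta (d²=16441165.00)
P5 → Cyan (d²=16737221.00)
P6 → Indigo (d²=29080616.00)
P7 → Indigo (d²=75044125.00)
P8 → Green (d²=69846545.00)

Blue, Violet, Indigo, Magenta, Cyan, Indigo, Indigo, Green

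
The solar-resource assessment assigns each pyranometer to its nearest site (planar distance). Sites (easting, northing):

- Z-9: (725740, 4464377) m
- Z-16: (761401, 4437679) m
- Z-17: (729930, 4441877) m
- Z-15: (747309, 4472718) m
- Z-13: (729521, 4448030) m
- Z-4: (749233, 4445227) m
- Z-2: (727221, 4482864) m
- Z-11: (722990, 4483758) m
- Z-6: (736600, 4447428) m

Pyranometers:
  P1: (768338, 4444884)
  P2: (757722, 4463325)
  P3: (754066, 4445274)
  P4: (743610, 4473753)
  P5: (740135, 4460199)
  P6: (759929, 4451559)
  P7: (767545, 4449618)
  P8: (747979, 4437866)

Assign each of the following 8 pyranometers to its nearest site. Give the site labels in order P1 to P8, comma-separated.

Z-16, Z-15, Z-4, Z-15, Z-6, Z-4, Z-16, Z-4

P1 → Z-16 (d²=100033994.00)
P2 → Z-15 (d²=196659018.00)
P3 → Z-4 (d²=23360098.00)
P4 → Z-15 (d²=14753826.00)
P5 → Z-6 (d²=175594666.00)
P6 → Z-4 (d²=154498640.00)
P7 → Z-16 (d²=180288457.00)
P8 → Z-4 (d²=55756837.00)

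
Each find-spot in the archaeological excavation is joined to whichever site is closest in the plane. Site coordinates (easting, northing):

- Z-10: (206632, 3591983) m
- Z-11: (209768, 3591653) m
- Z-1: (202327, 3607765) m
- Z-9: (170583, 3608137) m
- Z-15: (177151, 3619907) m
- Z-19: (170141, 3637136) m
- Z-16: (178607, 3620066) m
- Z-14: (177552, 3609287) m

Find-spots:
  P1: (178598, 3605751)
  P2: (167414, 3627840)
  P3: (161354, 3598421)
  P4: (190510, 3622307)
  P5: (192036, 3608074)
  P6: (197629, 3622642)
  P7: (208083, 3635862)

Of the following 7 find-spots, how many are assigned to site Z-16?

P1 → Z-14
P2 → Z-19
P3 → Z-9
P4 → Z-16
P5 → Z-1
P6 → Z-1
P7 → Z-1
1 of the 7 goes to Z-16.

1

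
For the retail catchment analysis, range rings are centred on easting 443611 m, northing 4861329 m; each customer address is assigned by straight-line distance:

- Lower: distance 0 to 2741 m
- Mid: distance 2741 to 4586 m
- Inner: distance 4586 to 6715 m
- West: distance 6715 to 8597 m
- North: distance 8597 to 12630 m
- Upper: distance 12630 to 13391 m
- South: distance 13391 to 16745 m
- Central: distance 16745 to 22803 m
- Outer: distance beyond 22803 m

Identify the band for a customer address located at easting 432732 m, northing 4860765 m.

North

Distance = √((432732−443611)² + (4860765−4861329)²) = √(118352641.000 + 318096.000) = 10893.610 m.
8597 ≤ 10893.610 < 12630 → North.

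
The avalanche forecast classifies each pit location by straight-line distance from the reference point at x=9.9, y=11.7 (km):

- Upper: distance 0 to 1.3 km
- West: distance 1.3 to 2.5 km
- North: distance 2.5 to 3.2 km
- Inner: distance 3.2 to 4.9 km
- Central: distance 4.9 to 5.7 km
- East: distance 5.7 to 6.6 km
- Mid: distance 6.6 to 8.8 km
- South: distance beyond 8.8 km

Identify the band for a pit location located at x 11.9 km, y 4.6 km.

Mid

Distance = √((11.9−9.9)² + (4.6−11.7)²) = √(4.000 + 50.410) = 7.376 km.
6.6 ≤ 7.376 < 8.8 → Mid.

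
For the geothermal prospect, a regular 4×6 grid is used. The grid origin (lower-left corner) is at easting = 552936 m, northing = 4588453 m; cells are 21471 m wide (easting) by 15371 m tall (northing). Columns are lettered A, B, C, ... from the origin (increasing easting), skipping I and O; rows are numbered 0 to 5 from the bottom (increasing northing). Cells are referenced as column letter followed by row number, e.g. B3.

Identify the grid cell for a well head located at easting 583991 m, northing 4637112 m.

Column index: ⌊(583991 − 552936) / 21471⌋ = ⌊1.446⌋ = 1 → column B
Row offset from origin: ⌊(4637112 − 4588453) / 15371⌋ = ⌊3.166⌋ = 3 → row 3

B3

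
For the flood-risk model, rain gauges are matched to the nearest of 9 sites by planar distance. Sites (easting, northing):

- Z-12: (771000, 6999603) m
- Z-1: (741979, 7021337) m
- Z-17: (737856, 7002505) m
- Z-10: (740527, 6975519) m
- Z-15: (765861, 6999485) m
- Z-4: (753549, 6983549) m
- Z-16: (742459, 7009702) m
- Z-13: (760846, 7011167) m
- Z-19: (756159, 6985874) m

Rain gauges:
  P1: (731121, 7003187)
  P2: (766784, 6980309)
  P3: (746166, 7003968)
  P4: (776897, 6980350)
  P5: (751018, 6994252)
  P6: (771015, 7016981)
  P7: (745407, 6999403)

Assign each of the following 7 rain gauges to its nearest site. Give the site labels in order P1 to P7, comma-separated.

P1 → Z-17 (d²=45825349.00)
P2 → Z-19 (d²=143859850.00)
P3 → Z-16 (d²=46620605.00)
P4 → Z-12 (d²=405452618.00)
P5 → Z-19 (d²=96620765.00)
P6 → Z-13 (d²=137211157.00)
P7 → Z-17 (d²=66640005.00)

Z-17, Z-19, Z-16, Z-12, Z-19, Z-13, Z-17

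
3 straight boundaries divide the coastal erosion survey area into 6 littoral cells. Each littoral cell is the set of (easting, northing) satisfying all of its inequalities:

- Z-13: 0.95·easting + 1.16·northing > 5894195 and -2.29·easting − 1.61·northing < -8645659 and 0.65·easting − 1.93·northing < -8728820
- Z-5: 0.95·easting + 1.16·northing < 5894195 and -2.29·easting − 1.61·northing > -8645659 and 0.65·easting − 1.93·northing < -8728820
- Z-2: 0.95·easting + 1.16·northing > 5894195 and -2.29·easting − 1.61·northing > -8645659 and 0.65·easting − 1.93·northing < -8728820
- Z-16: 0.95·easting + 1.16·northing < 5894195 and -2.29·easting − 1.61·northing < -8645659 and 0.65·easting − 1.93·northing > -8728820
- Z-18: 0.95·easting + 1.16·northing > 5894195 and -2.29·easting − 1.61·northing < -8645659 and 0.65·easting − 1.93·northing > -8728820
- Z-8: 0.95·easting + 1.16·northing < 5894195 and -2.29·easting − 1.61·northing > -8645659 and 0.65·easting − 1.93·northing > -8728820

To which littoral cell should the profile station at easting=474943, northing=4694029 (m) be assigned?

Z-2

0.95·474943 + 1.16·4694029 = 5896269.490, which is > 5894195
-2.29·474943 − 1.61·4694029 = -8645006.160, which is > -8645659
0.65·474943 − 1.93·4694029 = -8750763.020, which is < -8728820
This sign pattern matches Z-2.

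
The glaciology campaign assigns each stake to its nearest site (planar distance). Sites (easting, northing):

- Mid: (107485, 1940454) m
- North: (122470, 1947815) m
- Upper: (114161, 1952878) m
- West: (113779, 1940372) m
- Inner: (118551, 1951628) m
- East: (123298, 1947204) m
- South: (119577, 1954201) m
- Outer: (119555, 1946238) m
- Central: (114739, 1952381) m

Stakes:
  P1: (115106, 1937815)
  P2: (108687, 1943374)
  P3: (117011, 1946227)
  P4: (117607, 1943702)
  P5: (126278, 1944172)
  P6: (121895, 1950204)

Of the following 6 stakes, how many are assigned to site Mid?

P1 → West
P2 → Mid
P3 → Outer
P4 → Outer
P5 → East
P6 → North
1 of the 6 goes to Mid.

1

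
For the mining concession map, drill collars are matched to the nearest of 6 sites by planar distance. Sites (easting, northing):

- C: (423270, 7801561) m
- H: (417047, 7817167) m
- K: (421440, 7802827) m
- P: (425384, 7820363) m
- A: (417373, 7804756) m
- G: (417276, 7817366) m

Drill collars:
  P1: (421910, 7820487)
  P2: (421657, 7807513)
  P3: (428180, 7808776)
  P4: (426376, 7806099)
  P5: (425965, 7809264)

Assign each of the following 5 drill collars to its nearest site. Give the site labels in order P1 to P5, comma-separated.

P, K, C, C, K

P1 → P (d²=12084052.00)
P2 → K (d²=22005685.00)
P3 → C (d²=76164325.00)
P4 → C (d²=30240680.00)
P5 → K (d²=61910594.00)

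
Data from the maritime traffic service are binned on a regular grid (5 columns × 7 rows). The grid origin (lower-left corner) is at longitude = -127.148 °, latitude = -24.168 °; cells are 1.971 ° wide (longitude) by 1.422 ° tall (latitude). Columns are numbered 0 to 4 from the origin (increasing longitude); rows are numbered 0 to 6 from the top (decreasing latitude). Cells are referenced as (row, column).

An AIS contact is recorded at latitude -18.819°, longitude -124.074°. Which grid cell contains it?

Column index: ⌊(-124.074 − -127.148) / 1.971⌋ = ⌊1.560⌋ = 1
Row offset from origin: ⌊(-18.819 − -24.168) / 1.422⌋ = ⌊3.762⌋ = 3 → row 3 (counted from top)

(3, 1)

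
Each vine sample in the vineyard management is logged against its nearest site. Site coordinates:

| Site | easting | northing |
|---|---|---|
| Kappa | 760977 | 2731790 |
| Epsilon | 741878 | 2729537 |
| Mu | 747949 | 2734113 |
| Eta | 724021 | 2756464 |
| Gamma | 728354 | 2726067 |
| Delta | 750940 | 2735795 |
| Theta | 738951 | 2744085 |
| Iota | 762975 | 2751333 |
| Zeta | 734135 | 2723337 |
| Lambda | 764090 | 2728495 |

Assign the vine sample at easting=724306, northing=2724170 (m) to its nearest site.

Gamma

Squared distances to each site:
Kappa: 1402826641.000; Epsilon: 337579873.000; Mu: 657854698.000; Eta: 1042983661.000; Gamma: 19984913.000; Delta: 844510581.000; Theta: 611083250.000; Iota: 2233120130.000; Zeta: 97303130.000; Lambda: 1601472281.000.
Minimum at Gamma.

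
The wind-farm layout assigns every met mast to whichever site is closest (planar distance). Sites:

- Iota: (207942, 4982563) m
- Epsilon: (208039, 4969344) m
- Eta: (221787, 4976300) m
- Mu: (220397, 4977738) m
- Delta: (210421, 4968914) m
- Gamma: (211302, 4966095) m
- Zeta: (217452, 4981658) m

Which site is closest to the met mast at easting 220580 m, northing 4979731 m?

Squared distances to each site:
Iota: 167739268.000; Epsilon: 265166450.000; Eta: 13228610.000; Mu: 4005538.000; Delta: 220212770.000; Gamma: 272021780.000; Zeta: 13497713.000.
Minimum at Mu.

Mu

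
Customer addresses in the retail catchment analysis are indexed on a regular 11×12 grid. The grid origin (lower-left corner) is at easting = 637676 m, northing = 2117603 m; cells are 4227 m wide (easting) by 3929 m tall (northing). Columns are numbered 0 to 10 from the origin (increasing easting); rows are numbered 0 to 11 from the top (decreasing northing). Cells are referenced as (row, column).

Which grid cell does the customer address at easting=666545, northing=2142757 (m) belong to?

Column index: ⌊(666545 − 637676) / 4227⌋ = ⌊6.830⌋ = 6
Row offset from origin: ⌊(2142757 − 2117603) / 3929⌋ = ⌊6.402⌋ = 6 → row 5 (counted from top)

(5, 6)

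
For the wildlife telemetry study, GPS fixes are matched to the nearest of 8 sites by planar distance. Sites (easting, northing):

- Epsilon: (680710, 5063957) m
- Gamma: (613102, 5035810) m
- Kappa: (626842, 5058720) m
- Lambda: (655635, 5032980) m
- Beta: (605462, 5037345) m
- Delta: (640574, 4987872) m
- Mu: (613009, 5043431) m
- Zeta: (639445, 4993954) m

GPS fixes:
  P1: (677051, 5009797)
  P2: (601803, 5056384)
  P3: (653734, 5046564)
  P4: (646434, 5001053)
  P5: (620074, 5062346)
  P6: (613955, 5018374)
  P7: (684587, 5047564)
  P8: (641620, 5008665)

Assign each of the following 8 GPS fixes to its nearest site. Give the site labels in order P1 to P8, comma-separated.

Lambda, Mu, Lambda, Zeta, Kappa, Gamma, Epsilon, Zeta

P1 → Lambda (d²=996096545.00)
P2 → Mu (d²=293354645.00)
P3 → Lambda (d²=188138857.00)
P4 → Zeta (d²=99241922.00)
P5 → Kappa (d²=58953700.00)
P6 → Gamma (d²=304741705.00)
P7 → Epsilon (d²=283761578.00)
P8 → Zeta (d²=221144146.00)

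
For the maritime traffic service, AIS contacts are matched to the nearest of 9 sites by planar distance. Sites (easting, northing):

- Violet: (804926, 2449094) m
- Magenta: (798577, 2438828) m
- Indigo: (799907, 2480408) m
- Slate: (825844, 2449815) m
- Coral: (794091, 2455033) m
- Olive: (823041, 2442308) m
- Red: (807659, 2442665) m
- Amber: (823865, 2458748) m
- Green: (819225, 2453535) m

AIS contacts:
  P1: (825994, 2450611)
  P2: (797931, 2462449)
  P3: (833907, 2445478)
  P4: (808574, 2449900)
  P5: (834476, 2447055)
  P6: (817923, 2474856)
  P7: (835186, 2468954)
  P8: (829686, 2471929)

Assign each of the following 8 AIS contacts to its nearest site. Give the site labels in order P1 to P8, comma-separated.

Slate, Coral, Slate, Violet, Slate, Amber, Amber, Amber

P1 → Slate (d²=656116.00)
P2 → Coral (d²=69742656.00)
P3 → Slate (d²=83821538.00)
P4 → Violet (d²=13957540.00)
P5 → Slate (d²=82129024.00)
P6 → Amber (d²=294775028.00)
P7 → Amber (d²=232327477.00)
P8 → Amber (d²=207622802.00)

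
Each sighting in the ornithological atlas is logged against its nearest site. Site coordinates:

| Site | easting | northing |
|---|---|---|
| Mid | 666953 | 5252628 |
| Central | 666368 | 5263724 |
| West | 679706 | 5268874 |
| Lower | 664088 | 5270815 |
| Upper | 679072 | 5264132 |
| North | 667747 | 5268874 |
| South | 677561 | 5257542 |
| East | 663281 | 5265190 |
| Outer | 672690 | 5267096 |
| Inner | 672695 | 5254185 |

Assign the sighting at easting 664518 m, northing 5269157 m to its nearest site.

Squared distances to each site:
Mid: 279137066.000; Central: 32939989.000; West: 230755433.000; Lower: 2933864.000; Upper: 237069541.000; North: 10506530.000; South: 305028074.000; East: 17267258.000; Outer: 71029305.000; Inner: 291024113.000.
Minimum at Lower.

Lower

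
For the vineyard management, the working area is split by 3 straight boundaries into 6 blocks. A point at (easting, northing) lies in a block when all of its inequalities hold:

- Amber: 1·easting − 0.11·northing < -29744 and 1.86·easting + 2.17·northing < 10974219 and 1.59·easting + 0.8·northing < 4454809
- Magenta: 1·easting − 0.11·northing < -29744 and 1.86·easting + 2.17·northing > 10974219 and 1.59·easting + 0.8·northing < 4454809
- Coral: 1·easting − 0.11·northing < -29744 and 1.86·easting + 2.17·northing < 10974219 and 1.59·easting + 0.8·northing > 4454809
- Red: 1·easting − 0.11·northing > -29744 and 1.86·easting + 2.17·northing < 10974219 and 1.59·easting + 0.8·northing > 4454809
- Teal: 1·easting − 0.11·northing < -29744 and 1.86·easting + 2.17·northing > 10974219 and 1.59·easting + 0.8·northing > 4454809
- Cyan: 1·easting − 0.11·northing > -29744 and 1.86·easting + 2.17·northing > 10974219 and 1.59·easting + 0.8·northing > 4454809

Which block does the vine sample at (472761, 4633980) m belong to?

1·472761 − 0.11·4633980 = -36976.800, which is < -29744
1.86·472761 + 2.17·4633980 = 10935072.060, which is < 10974219
1.59·472761 + 0.8·4633980 = 4458873.990, which is > 4454809
This sign pattern matches Coral.

Coral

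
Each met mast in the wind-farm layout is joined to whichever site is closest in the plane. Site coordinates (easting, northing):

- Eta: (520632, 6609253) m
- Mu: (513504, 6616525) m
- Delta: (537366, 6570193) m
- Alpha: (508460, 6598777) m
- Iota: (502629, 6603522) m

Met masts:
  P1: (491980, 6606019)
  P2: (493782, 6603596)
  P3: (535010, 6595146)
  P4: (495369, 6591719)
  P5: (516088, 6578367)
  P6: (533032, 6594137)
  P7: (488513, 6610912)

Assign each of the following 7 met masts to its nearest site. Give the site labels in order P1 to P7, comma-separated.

Iota, Iota, Eta, Iota, Alpha, Eta, Iota

P1 → Iota (d²=119636210.00)
P2 → Iota (d²=78274885.00)
P3 → Eta (d²=405734333.00)
P4 → Iota (d²=192018409.00)
P5 → Alpha (d²=474754484.00)
P6 → Eta (d²=382253456.00)
P7 → Iota (d²=253873556.00)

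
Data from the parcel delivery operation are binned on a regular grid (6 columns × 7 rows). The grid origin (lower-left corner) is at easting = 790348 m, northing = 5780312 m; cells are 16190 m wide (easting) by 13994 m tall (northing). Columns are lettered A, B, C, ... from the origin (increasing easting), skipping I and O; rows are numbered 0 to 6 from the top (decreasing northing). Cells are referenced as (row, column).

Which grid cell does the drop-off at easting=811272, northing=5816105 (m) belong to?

Column index: ⌊(811272 − 790348) / 16190⌋ = ⌊1.292⌋ = 1 → column B
Row offset from origin: ⌊(5816105 − 5780312) / 13994⌋ = ⌊2.558⌋ = 2 → row 4 (counted from top)

(4, B)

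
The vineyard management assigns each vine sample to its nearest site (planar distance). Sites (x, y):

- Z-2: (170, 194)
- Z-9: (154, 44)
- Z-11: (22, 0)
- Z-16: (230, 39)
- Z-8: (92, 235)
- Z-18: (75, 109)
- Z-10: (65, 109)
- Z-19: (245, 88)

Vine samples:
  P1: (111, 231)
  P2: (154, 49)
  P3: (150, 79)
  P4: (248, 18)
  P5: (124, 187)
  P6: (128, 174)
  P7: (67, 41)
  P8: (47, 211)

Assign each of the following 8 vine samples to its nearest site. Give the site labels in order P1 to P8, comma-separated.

Z-8, Z-9, Z-9, Z-16, Z-2, Z-2, Z-11, Z-8

P1 → Z-8 (d²=377.00)
P2 → Z-9 (d²=25.00)
P3 → Z-9 (d²=1241.00)
P4 → Z-16 (d²=765.00)
P5 → Z-2 (d²=2165.00)
P6 → Z-2 (d²=2164.00)
P7 → Z-11 (d²=3706.00)
P8 → Z-8 (d²=2601.00)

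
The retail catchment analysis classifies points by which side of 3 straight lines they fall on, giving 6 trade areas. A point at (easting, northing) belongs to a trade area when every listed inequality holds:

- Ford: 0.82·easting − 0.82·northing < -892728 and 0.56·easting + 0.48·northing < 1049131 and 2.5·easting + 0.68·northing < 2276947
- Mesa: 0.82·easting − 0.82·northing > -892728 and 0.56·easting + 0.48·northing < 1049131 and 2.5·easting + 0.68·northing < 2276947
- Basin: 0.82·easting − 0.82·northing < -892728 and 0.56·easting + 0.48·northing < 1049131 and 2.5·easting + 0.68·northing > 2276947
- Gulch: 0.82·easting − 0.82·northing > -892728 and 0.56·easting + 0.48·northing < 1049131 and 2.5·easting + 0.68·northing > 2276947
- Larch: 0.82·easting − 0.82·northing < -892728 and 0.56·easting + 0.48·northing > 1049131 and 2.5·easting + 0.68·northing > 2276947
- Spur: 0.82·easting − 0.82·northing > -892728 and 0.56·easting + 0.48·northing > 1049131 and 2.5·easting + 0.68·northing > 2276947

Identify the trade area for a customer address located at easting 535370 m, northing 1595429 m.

0.82·535370 − 0.82·1595429 = -869248.380, which is > -892728
0.56·535370 + 0.48·1595429 = 1065613.120, which is > 1049131
2.5·535370 + 0.68·1595429 = 2423316.720, which is > 2276947
This sign pattern matches Spur.

Spur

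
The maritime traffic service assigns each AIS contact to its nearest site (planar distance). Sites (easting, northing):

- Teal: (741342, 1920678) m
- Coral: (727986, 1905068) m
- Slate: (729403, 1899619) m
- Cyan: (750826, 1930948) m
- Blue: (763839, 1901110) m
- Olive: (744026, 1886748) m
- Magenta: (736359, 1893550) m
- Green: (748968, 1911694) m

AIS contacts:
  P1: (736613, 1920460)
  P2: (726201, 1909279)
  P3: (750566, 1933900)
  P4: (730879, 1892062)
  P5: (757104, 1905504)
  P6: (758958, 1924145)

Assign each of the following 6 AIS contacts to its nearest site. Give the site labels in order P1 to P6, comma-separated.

Teal, Coral, Cyan, Magenta, Blue, Cyan

P1 → Teal (d²=22410965.00)
P2 → Coral (d²=20918746.00)
P3 → Cyan (d²=8781904.00)
P4 → Magenta (d²=32244544.00)
P5 → Blue (d²=64667461.00)
P6 → Cyan (d²=112410233.00)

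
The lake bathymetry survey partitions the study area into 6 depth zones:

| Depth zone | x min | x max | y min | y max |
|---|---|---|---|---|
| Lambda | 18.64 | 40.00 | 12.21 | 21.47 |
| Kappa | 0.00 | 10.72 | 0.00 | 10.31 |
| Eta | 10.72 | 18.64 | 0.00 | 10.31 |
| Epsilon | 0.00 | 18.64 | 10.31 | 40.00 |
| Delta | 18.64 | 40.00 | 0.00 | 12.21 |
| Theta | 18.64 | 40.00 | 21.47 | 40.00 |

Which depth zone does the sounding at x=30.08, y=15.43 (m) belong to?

Lambda

The point has x = 30.08 and y = 15.43.
Only Lambda satisfies 18.64 ≤ x ≤ 40.00 and 12.21 ≤ y ≤ 21.47.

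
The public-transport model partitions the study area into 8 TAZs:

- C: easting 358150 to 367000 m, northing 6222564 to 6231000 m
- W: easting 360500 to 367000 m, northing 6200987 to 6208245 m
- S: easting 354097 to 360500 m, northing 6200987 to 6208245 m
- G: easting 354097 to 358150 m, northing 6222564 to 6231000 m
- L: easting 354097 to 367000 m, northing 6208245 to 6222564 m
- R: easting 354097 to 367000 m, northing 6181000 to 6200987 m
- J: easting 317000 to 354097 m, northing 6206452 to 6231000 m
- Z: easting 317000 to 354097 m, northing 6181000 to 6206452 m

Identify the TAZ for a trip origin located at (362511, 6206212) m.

W

The point has easting = 362511 and northing = 6206212.
Only W satisfies 360500 ≤ easting ≤ 367000 and 6200987 ≤ northing ≤ 6208245.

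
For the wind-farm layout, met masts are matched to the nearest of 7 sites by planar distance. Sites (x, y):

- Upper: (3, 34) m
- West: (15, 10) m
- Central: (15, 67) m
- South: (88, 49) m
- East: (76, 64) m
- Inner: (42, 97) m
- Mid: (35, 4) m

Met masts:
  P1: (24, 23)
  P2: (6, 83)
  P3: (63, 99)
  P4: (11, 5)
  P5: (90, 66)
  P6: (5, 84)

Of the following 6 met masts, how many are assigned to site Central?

2

P1 → West
P2 → Central
P3 → Inner
P4 → West
P5 → East
P6 → Central
2 of the 6 go to Central.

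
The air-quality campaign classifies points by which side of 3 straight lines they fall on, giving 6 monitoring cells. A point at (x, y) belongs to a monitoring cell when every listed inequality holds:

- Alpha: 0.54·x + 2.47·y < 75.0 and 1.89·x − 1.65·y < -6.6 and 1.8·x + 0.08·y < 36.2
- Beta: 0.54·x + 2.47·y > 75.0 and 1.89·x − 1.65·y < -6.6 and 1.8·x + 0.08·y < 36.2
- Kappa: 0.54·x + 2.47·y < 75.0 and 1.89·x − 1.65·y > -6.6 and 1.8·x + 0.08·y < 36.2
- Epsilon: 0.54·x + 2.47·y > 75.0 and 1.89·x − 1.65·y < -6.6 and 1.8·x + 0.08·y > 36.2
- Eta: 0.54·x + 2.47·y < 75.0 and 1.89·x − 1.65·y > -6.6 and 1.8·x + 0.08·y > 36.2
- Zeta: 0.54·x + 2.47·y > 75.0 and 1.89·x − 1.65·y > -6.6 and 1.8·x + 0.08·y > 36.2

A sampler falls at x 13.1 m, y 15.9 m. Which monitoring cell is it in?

Kappa

0.54·13.1 + 2.47·15.9 = 46.347, which is < 75.0
1.89·13.1 − 1.65·15.9 = -1.476, which is > -6.6
1.8·13.1 + 0.08·15.9 = 24.852, which is < 36.2
This sign pattern matches Kappa.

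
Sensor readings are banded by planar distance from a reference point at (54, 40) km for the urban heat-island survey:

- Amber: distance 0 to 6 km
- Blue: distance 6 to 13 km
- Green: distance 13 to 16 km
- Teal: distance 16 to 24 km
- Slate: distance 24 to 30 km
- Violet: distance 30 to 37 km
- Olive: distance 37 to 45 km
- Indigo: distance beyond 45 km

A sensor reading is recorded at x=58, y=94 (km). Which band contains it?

Indigo

Distance = √((58−54)² + (94−40)²) = √(16.000 + 2916.000) = 54.148 km.
45 ≤ 54.148 < ∞ → Indigo.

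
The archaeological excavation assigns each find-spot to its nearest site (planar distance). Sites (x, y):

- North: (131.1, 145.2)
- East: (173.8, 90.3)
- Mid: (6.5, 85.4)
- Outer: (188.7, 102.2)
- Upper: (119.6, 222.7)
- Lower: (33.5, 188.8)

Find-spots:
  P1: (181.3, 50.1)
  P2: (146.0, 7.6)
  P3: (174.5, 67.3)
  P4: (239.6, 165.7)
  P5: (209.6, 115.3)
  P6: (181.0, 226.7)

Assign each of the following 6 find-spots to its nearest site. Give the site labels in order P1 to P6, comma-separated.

P1 → East (d²=1672.29)
P2 → East (d²=7612.13)
P3 → East (d²=529.49)
P4 → Outer (d²=6623.06)
P5 → Outer (d²=608.42)
P6 → Upper (d²=3785.96)

East, East, East, Outer, Outer, Upper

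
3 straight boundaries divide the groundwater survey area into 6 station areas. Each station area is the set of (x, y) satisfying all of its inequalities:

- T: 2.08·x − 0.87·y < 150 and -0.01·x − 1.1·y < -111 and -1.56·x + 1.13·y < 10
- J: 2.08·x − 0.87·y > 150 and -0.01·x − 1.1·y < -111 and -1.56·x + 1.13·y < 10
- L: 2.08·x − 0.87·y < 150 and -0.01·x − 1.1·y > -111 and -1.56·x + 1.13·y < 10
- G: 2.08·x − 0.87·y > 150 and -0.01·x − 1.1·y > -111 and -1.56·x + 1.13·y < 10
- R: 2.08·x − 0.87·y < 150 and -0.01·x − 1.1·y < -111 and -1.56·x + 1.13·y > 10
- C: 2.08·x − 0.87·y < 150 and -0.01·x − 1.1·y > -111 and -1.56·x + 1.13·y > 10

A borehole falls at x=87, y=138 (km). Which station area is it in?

R

2.08·87 − 0.87·138 = 60.900, which is < 150
-0.01·87 − 1.1·138 = -152.670, which is < -111
-1.56·87 + 1.13·138 = 20.220, which is > 10
This sign pattern matches R.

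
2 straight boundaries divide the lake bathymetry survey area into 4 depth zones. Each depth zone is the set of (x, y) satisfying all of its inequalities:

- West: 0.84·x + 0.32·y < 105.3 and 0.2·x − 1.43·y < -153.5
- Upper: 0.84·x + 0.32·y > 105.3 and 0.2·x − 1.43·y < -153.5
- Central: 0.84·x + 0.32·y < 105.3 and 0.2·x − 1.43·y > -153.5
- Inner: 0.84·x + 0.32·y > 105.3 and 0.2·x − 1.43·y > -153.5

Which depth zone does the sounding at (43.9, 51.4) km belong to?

Central

0.84·43.9 + 0.32·51.4 = 53.324, which is < 105.3
0.2·43.9 − 1.43·51.4 = -64.722, which is > -153.5
This sign pattern matches Central.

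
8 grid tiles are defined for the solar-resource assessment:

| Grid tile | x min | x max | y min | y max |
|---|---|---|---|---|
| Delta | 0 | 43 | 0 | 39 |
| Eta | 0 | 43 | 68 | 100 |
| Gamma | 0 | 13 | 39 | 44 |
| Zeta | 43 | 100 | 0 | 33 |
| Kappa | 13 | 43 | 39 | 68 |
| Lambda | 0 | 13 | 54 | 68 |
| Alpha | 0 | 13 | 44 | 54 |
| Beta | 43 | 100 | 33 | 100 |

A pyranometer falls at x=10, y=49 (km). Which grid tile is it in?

The point has x = 10 and y = 49.
Only Alpha satisfies 0 ≤ x ≤ 13 and 44 ≤ y ≤ 54.

Alpha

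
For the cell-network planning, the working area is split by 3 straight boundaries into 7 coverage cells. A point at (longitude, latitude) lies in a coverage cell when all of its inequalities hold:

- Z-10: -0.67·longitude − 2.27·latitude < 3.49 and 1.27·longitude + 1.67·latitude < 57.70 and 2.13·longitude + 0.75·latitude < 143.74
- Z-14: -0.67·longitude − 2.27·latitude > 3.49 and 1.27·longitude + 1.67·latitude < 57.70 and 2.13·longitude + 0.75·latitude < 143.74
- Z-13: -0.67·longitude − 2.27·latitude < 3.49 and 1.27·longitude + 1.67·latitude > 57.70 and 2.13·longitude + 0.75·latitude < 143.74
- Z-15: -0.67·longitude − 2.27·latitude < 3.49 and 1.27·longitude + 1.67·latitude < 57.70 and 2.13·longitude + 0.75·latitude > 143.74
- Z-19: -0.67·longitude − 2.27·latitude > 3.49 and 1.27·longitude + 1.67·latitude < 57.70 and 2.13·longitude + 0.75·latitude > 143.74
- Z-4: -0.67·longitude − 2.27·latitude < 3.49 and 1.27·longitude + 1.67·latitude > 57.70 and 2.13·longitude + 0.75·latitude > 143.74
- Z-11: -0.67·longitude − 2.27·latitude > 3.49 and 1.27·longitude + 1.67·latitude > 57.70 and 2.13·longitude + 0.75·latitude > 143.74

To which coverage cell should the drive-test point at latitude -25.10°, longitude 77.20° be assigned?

-0.67·77.20 − 2.27·-25.10 = 5.253, which is > 3.49
1.27·77.20 + 1.67·-25.10 = 56.127, which is < 57.70
2.13·77.20 + 0.75·-25.10 = 145.611, which is > 143.74
This sign pattern matches Z-19.

Z-19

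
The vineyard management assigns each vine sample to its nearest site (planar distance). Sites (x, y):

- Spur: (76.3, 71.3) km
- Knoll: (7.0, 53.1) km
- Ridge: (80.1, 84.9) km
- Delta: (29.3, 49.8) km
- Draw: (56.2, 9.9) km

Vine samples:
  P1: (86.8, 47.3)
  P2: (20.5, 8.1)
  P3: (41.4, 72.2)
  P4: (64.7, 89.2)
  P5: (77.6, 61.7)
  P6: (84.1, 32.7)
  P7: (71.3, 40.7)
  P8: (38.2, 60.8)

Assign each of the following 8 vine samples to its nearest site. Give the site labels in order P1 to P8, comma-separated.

P1 → Spur (d²=686.25)
P2 → Draw (d²=1277.73)
P3 → Delta (d²=648.17)
P4 → Ridge (d²=255.65)
P5 → Spur (d²=93.85)
P6 → Draw (d²=1298.25)
P7 → Spur (d²=961.36)
P8 → Delta (d²=200.21)

Spur, Draw, Delta, Ridge, Spur, Draw, Spur, Delta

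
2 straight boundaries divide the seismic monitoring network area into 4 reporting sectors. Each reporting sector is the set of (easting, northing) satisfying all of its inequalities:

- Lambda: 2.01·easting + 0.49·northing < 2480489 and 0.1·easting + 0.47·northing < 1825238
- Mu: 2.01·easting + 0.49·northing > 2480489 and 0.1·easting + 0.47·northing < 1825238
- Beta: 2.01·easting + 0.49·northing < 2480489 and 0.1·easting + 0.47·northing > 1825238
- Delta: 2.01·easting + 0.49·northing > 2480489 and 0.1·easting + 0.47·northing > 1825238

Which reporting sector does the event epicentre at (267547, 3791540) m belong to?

2.01·267547 + 0.49·3791540 = 2395624.070, which is < 2480489
0.1·267547 + 0.47·3791540 = 1808778.500, which is < 1825238
This sign pattern matches Lambda.

Lambda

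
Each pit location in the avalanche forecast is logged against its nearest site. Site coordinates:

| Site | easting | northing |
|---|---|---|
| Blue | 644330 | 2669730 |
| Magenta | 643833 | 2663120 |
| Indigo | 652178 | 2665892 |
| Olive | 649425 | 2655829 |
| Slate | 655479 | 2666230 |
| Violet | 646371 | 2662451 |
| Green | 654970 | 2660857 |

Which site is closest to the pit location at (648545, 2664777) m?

Squared distances to each site:
Blue: 42298434.000; Magenta: 24948593.000; Indigo: 14441914.000; Olive: 80841104.000; Slate: 50191565.000; Violet: 10136552.000; Green: 56647025.000.
Minimum at Violet.

Violet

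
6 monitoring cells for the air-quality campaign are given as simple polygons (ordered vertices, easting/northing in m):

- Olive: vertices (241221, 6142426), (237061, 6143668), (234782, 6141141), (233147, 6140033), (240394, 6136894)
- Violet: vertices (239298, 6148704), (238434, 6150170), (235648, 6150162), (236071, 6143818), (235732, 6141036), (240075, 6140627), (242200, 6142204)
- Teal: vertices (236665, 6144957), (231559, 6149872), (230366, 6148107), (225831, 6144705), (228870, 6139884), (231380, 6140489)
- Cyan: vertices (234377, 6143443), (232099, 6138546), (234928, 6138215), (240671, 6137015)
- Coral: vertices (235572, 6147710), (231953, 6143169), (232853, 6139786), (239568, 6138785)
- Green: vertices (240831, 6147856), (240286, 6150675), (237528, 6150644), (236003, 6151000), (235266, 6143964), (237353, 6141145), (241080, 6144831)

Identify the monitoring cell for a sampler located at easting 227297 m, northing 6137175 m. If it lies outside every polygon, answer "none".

Cast a ray rightward from (227297, 6137175). For each polygon, the edges (by vertex number in listed order) whose endpoints lie on opposite sides of northing = 6137175, where each meets that height, and whether that is right or left of the point:
Olive: 4–5 at easting≈239745.3 (right), 5–1 at easting≈240436.0 (right) → 2 crossings.
Violet: no edge straddles that height → 0 crossings.
Teal: no edge straddles that height → 0 crossings.
Cyan: 3–4 at easting≈239905.3 (right), 4–1 at easting≈240514.3 (right) → 2 crossings.
Coral: no edge straddles that height → 0 crossings.
Green: no edge straddles that height → 0 crossings.
All counts are even, so the point lies outside every listed polygon.

none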